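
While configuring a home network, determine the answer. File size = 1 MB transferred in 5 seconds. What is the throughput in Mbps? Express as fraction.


Given: file = 1 MB, time = 5 s
File in Mb = 1 * 8 = 8 Mb
Throughput = 8 / 5 Mbps
Throughput = 8/5 Mbps

8/5


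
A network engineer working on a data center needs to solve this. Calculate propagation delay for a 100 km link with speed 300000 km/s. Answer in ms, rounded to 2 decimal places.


Given: distance = 100 km, speed = 300000 km/s
Delay = distance / speed = 100 / 300000 seconds
Delay in ms = 100 * 1000 / 300000
Delay = 0.3333 ms
Rounded to 2 dp = 0.33 ms

0.33


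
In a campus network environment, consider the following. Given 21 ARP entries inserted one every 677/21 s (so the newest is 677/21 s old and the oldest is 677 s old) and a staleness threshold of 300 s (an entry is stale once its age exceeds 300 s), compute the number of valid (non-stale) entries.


Ages are k * 677/21 s for k = 1..21 (spacing = 32.2381 s).
Entry k is valid iff k * 677/21 <= 300 iff k <= 21 * 300 / 677 = 9.3058
n_valid = floor(9.3058) = 9
(n_stale = 21 - 9 = 12)

9


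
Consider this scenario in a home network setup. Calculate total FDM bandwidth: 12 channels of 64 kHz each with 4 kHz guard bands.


Given: 12 channels, 64 kHz each, guard = 4 kHz
Channel bandwidth = 12 * 64 = 768 kHz
Guard bands = 11 gaps * 4 kHz = 44 kHz
Total = 768 + 44 = 812 kHz

812


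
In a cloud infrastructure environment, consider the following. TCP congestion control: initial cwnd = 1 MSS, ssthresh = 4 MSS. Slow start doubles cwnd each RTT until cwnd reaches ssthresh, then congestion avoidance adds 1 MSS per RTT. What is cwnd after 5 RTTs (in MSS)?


RTT 0: cwnd = 1 MSS (initial)
RTT 1: cwnd = 2 MSS (slow start, doubled)
RTT 2: cwnd = 4 MSS (slow start, doubled)
RTT 3: cwnd = 5 MSS (congestion avoidance, +1)
RTT 4: cwnd = 6 MSS (congestion avoidance, +1)
RTT 5: cwnd = 7 MSS (congestion avoidance, +1)

7


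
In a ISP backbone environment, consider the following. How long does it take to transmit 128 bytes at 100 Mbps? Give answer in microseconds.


Given: packet = 128 bytes, bandwidth = 100 Mbps
Packet in bits = 128 * 8 = 1024 bits
Bandwidth = 100 * 10^6 = 100000000 bps
Time = 1024 / 100000000 seconds
Time in us = 1024 * 10^6 / 100000000 = 10.24

10.24


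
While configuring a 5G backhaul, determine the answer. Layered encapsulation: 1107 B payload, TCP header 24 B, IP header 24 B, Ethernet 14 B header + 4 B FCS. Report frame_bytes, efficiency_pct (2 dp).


TCP segment = 1107 + 24 = 1131 B
IP packet = 1131 + 24 = 1155 B
Ethernet frame = 1155 + 14 + 4 = 1173 B
Efficiency = app / frame = 1107 / 1173 = 0.943734 = 94.3734% -> 94.37% (2 dp)

1173, 94.37


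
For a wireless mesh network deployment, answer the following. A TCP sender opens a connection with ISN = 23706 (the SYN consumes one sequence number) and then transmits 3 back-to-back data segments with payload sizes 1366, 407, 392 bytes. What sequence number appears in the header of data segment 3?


The SYN occupies sequence number ISN = 23706, so the first data byte is ISN + 1 = 23707.
SEQ of data segment i = (ISN + 1) + sum of payload sizes of segments 1..i-1.
Segment 1: SEQ = 23707, payload = 1366 bytes
Segment 2: SEQ = 25073, payload = 407 bytes
Segment 3: SEQ = 25480, payload = 392 bytes
SEQ of segment 3 = 23707 + 1366 + 407 = 25480

25480


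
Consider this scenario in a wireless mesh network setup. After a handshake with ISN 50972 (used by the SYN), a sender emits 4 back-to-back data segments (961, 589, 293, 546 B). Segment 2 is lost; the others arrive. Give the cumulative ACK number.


SYN uses sequence number 50972; first data byte = ISN + 1 = 50973.
Segment 1: SEQ = 50973, len = 961 B, covers [50973, 51933]
Segment 2: SEQ = 51934, len = 589 B, covers [51934, 52522] [LOST]
Segment 3: SEQ = 52523, len = 293 B, covers [52523, 52815]
Segment 4: SEQ = 52816, len = 546 B, covers [52816, 53361]
In-order data received: bytes [50973, 51933] (segments 1..1).
Segment 2 missing -> gap begins at byte 51934; later segments buffered out of order.
Cumulative ACK = next expected in-order byte = 50973 + 961 = 51934

51934


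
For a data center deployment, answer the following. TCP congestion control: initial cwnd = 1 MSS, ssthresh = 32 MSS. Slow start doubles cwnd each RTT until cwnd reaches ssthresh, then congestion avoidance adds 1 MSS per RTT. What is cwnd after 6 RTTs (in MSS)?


RTT 0: cwnd = 1 MSS (initial)
RTT 1: cwnd = 2 MSS (slow start, doubled)
RTT 2: cwnd = 4 MSS (slow start, doubled)
RTT 3: cwnd = 8 MSS (slow start, doubled)
RTT 4: cwnd = 16 MSS (slow start, doubled)
RTT 5: cwnd = 32 MSS (slow start, doubled)
RTT 6: cwnd = 33 MSS (congestion avoidance, +1)

33


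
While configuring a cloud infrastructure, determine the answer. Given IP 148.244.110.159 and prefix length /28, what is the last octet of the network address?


Given: IP = 148.244.110.159, prefix = /28
Subnet mask = 255.255.255.240
Last octet of IP: 159
Last octet of mask: 240
Network last octet = 159 AND 240 = 144

144


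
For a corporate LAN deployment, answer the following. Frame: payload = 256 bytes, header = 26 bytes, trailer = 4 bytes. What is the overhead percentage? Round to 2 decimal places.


Given: payload = 256 B, header = 26 B, trailer = 4 B
Overhead bytes = header + trailer = 26 + 4 = 30
Total frame = payload + overhead = 256 + 30 = 286
Overhead % = 30 / 286 * 100 = 10.4895% -> 10.49% (2 dp)

10.49


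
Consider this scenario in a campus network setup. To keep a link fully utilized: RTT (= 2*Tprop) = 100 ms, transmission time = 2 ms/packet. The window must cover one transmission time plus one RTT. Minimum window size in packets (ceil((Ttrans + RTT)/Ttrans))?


Given: Ttrans = 2 ms, RTT = 100 ms (= 2 * Tprop, Tprop = 50 ms)
Time until first ACK returns = Ttrans + RTT = 2 + 100 = 102 ms
Need W * Ttrans >= Ttrans + RTT  ->  W >= (Ttrans + RTT) / Ttrans
(Ttrans + RTT) / Ttrans = 102 / 2 = 51
W_min = ceil(51) = 51

51


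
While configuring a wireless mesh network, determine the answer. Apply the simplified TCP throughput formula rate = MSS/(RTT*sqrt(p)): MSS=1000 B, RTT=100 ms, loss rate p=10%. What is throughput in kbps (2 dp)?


Given: MSS = 1000 bytes, RTT = 100 ms, loss = 10%
RTT in seconds = 100 / 1000 = 0.1
Loss rate = 10% = 0.1
sqrt(loss) = sqrt(0.1) = 0.316227766017
Throughput (bytes/s) = 1000 / (0.1 * 0.316227766017) = 31622.7766
Throughput (kbps) = 31622.7766 * 8 / 1000 = 252.982213 -> 252.98 kbps (2 dp)

252.98


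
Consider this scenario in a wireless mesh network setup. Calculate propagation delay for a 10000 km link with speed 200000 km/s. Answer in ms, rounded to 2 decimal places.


Given: distance = 10000 km, speed = 200000 km/s
Delay = distance / speed = 10000 / 200000 seconds
Delay in ms = 10000 * 1000 / 200000
Delay = 50.0000 ms
Rounded to 2 dp = 50.00 ms

50.00


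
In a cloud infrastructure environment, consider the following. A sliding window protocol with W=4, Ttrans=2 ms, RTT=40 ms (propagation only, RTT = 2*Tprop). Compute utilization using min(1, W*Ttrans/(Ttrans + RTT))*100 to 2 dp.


Given: W = 4, Ttrans = 2 ms, RTT = 40 ms (= 2 * Tprop, Tprop = 20 ms)
Cycle time = Ttrans + RTT = 2 + 40 = 42 ms (first packet sent until its ACK returns)
W * Ttrans = 4 * 2 = 8 ms of sending per cycle
W * Ttrans / (Ttrans + RTT) = 8 / 42 = 0.190476
U = min(1, 0.190476) = 0.190476
U% = 19.05%

19.05


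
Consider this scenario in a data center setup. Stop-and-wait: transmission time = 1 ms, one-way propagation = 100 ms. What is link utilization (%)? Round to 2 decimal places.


Given: Ttrans = 1 ms, Tprop = 100 ms
RTT = 2 * Tprop = 2 * 100 = 200 ms
U = Ttrans / (Ttrans + RTT)
U = 1 / (1 + 200)
U = 1 / 201 = 0.004975
U% = 0.50%

0.50


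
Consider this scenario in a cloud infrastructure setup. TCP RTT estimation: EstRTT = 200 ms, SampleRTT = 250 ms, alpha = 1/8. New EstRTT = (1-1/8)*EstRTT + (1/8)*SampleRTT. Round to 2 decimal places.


Given: EstRTT = 200 ms, SampleRTT = 250 ms, alpha = 1/8
New EstRTT = (1 - alpha) * EstRTT + alpha * SampleRTT
(7/8) * 200 = 175
(1/8) * 250 = 31.25
New EstRTT = 175 + 31.25 = 206.25 ms -> 206.25 ms (2 dp)

206.25


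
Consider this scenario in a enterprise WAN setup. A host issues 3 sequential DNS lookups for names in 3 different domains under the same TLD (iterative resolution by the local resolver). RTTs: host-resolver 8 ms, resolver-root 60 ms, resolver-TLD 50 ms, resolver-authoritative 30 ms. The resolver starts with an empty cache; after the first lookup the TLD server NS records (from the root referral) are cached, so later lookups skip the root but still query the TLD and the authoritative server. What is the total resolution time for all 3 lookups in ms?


Lookup 1 (cold cache): local + root + TLD + auth = 8 + 60 + 50 + 30 = 148 ms
Lookups 2..3 (TLD NS cached -> skip root; new domain -> still ask TLD and auth): local + TLD + auth = 8 + 50 + 30 = 88 ms each
Remaining 2 lookups: 2 * 88 = 176 ms
Total = 148 + 176 = 324 ms

324


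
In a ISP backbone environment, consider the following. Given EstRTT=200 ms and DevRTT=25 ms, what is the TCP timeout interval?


Given: EstRTT = 200 ms, DevRTT = 25 ms
Timeout = EstRTT + 4 * DevRTT
4 * DevRTT = 4 * 25 = 100
Timeout = 200 + 100 = 300 ms

300


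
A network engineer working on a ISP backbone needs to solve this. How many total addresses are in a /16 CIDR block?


Given: CIDR prefix /16
Host bits = 32 - 16 = 16
Total addresses = 2^16 = 65536

65536


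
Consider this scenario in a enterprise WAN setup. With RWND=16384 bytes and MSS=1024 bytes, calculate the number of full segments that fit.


Given: RWND = 16384 bytes, MSS = 1024 bytes
Full segments = floor(RWND / MSS)
Full segments = floor(16384 / 1024)
Full segments = floor(16.0) = 16

16


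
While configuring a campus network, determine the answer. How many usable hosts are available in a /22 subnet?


Given: subnet mask /22
Host bits = 32 - 22 = 10
Total addresses = 2^10 = 1024
Usable hosts = 1024 - 2 (network + broadcast) = 1022

1022


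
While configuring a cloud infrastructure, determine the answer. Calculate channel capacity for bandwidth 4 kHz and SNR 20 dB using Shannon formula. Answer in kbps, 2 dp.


Given: B = 4 kHz, SNR = 20 dB
SNR linear = 10^(20/10) = 100
1 + SNR = 101
log2(101) = 6.6582114828
C = 4 * 1000 * 6.6582114828 = 26632.8459 bps
C = 26.632846 kbps -> 26.63 kbps (2 dp)

26.63


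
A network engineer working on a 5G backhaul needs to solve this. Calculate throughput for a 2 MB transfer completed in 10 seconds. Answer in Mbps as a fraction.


Given: file = 2 MB, time = 10 s
File in Mb = 2 * 8 = 16 Mb
Throughput = 16 / 10 Mbps
Throughput = 8/5 Mbps

8/5


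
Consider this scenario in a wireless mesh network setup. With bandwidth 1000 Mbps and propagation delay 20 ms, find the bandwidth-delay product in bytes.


Given: bandwidth = 1000 Mbps, delay = 20 ms
BDP in bits = 1000 * 10^6 * 20 / 1000
BDP in bits = 20000000
BDP in bytes = 20000000 / 8 = 2500000

2500000


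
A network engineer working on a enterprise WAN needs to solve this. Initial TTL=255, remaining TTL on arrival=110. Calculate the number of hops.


Given: initial TTL = 255, received TTL = 110
Hops = initial TTL - received TTL
Hops = 255 - 110 = 145

145


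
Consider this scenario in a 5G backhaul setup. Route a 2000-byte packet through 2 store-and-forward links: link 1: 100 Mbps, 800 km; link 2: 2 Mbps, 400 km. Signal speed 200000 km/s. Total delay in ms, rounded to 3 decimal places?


Packet = 2000 bytes = 16000 bits. Store-and-forward: sum (t_trans + t_prop) per link.
Link 1: t_trans = 16000/(100*10^6) s = 0.1600 ms; t_prop = 800/200000 s = 4.0000 ms; subtotal = 4.1600 ms
Link 2: t_trans = 16000/(2*10^6) s = 8.0000 ms; t_prop = 400/200000 s = 2.0000 ms; subtotal = 10.0000 ms
End-to-end = 4.1600 + 10.0000 = 14.1600 ms -> 14.160 ms (3 dp)

14.160


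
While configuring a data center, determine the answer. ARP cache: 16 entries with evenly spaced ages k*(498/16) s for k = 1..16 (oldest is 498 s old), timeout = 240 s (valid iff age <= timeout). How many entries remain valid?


Ages are k * 498/16 s for k = 1..16 (spacing = 31.1250 s).
Entry k is valid iff k * 498/16 <= 240 iff k <= 16 * 240 / 498 = 7.7108
n_valid = floor(7.7108) = 7
(n_stale = 16 - 7 = 9)

7


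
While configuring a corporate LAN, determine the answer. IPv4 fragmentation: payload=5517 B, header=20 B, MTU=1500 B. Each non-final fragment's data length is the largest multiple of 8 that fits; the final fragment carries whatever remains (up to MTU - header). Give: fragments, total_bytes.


Max data per non-final fragment = floor((MTU - header)/8)*8 = floor((1500 - 20)/8)*8 = floor(1480/8)*8 = 1480 B
Final fragment needs no 8-byte alignment: it can carry up to MTU - header = 1480 B
Non-final fragments needed = ceil((payload - 1480) / 1480) = ceil(4037/1480) = ceil(2.7277) = 3
Number of fragments = 3 + 1 = 4
Fragment sizes (data): 3 * 1480 B + 1077 B (last, 1077 <= 1480 OK)
Total bytes sent = payload + n_frags * header = 5517 + 4*20 = 5517 + 80 = 5597 B

4, 5597


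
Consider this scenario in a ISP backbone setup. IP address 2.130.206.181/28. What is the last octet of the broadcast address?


Given: IP = 2.130.206.181, prefix = /28
Host bits = 32 - 28 = 4
Network last octet = 181 AND mask = 176
Host part size = 2^4 - 1 = 15
Broadcast last octet = 176 OR 15 = 191

191


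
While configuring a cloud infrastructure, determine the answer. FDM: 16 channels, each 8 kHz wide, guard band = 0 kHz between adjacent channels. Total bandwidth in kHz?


Given: 16 channels, 8 kHz each, guard = 0 kHz
Channel bandwidth = 16 * 8 = 128 kHz
Guard bands = 15 gaps * 0 kHz = 0 kHz
Total = 128 + 0 = 128 kHz

128


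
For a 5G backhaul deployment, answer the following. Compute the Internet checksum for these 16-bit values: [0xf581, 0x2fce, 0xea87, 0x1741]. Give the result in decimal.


Given words: [0xf581, 0x2fce, 0xea87, 0x1741]
Step 1: Sum all words
Raw sum = 62849 + 12238 + 60039 + 5953 = 141079
Step 2: Fold carry: (10007 + 2) = 10009
One's complement = ~10009 & 0xFFFF = 55526

55526


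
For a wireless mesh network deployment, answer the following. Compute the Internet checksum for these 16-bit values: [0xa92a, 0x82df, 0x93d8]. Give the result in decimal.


Given words: [0xa92a, 0x82df, 0x93d8]
Step 1: Sum all words
Raw sum = 43306 + 33503 + 37848 = 114657
Step 2: Fold carry: (49121 + 1) = 49122
One's complement = ~49122 & 0xFFFF = 16413

16413


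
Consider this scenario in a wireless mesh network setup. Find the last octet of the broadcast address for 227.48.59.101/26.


Given: IP = 227.48.59.101, prefix = /26
Host bits = 32 - 26 = 6
Network last octet = 101 AND mask = 64
Host part size = 2^6 - 1 = 63
Broadcast last octet = 64 OR 63 = 127

127


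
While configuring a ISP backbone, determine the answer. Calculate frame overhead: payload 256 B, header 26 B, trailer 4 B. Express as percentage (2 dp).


Given: payload = 256 B, header = 26 B, trailer = 4 B
Overhead bytes = header + trailer = 26 + 4 = 30
Total frame = payload + overhead = 256 + 30 = 286
Overhead % = 30 / 286 * 100 = 10.4895% -> 10.49% (2 dp)

10.49


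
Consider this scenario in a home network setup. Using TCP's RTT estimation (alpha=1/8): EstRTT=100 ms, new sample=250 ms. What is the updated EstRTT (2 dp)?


Given: EstRTT = 100 ms, SampleRTT = 250 ms, alpha = 1/8
New EstRTT = (1 - alpha) * EstRTT + alpha * SampleRTT
(7/8) * 100 = 87.5
(1/8) * 250 = 31.25
New EstRTT = 87.5 + 31.25 = 118.75 ms -> 118.75 ms (2 dp)

118.75


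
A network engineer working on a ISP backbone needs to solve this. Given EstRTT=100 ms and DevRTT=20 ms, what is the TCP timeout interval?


Given: EstRTT = 100 ms, DevRTT = 20 ms
Timeout = EstRTT + 4 * DevRTT
4 * DevRTT = 4 * 20 = 80
Timeout = 100 + 80 = 180 ms

180


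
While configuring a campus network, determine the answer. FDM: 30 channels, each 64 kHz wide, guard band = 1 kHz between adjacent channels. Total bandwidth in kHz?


Given: 30 channels, 64 kHz each, guard = 1 kHz
Channel bandwidth = 30 * 64 = 1920 kHz
Guard bands = 29 gaps * 1 kHz = 29 kHz
Total = 1920 + 29 = 1949 kHz

1949


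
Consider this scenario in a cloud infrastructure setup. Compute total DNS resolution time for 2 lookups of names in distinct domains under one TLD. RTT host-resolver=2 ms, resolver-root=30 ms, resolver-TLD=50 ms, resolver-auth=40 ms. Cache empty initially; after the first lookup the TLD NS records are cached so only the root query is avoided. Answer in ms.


Lookup 1 (cold cache): local + root + TLD + auth = 2 + 30 + 50 + 40 = 122 ms
Lookups 2..2 (TLD NS cached -> skip root; new domain -> still ask TLD and auth): local + TLD + auth = 2 + 50 + 40 = 92 ms each
Remaining 1 lookups: 1 * 92 = 92 ms
Total = 122 + 92 = 214 ms

214


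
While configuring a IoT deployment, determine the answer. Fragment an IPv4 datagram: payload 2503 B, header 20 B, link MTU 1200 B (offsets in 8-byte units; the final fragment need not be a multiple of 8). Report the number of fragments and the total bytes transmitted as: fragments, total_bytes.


Max data per non-final fragment = floor((MTU - header)/8)*8 = floor((1200 - 20)/8)*8 = floor(1180/8)*8 = 1176 B
Final fragment needs no 8-byte alignment: it can carry up to MTU - header = 1180 B
Non-final fragments needed = ceil((payload - 1180) / 1176) = ceil(1323/1176) = ceil(1.1250) = 2
Number of fragments = 2 + 1 = 3
Fragment sizes (data): 2 * 1176 B + 151 B (last, 151 <= 1180 OK)
Total bytes sent = payload + n_frags * header = 2503 + 3*20 = 2503 + 60 = 2563 B

3, 2563


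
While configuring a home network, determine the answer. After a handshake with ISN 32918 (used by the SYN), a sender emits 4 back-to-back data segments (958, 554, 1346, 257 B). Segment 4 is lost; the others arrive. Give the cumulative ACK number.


SYN uses sequence number 32918; first data byte = ISN + 1 = 32919.
Segment 1: SEQ = 32919, len = 958 B, covers [32919, 33876]
Segment 2: SEQ = 33877, len = 554 B, covers [33877, 34430]
Segment 3: SEQ = 34431, len = 1346 B, covers [34431, 35776]
Segment 4: SEQ = 35777, len = 257 B, covers [35777, 36033] [LOST]
In-order data received: bytes [32919, 35776] (segments 1..3).
Segment 4 missing -> gap begins at byte 35777.
Cumulative ACK = next expected in-order byte = 32919 + 958 + 554 + 1346 = 35777

35777


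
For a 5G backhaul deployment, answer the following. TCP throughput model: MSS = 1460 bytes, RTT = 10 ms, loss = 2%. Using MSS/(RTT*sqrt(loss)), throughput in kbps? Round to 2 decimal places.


Given: MSS = 1460 bytes, RTT = 10 ms, loss = 2%
RTT in seconds = 10 / 1000 = 0.01
Loss rate = 2% = 0.02
sqrt(loss) = sqrt(0.02) = 0.141421356237
Throughput (bytes/s) = 1460 / (0.01 * 0.141421356237) = 1032375.9005
Throughput (kbps) = 1032375.9005 * 8 / 1000 = 8259.007204 -> 8259.01 kbps (2 dp)

8259.01


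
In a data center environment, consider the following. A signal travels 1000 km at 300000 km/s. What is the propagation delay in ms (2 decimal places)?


Given: distance = 1000 km, speed = 300000 km/s
Delay = distance / speed = 1000 / 300000 seconds
Delay in ms = 1000 * 1000 / 300000
Delay = 3.3333 ms
Rounded to 2 dp = 3.33 ms

3.33


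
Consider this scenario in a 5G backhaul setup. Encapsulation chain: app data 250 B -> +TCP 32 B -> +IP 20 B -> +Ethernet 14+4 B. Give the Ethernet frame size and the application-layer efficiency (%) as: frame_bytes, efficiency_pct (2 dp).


TCP segment = 250 + 32 = 282 B
IP packet = 282 + 20 = 302 B
Ethernet frame = 302 + 14 + 4 = 320 B
Efficiency = app / frame = 250 / 320 = 0.781250 = 78.1250% -> 78.13% (2 dp)

320, 78.13


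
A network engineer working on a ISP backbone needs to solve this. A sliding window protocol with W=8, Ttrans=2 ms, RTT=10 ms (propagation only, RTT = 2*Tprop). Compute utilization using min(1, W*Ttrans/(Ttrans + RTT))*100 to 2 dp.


Given: W = 8, Ttrans = 2 ms, RTT = 10 ms (= 2 * Tprop, Tprop = 5 ms)
Cycle time = Ttrans + RTT = 2 + 10 = 12 ms (first packet sent until its ACK returns)
W * Ttrans = 8 * 2 = 16 ms of sending per cycle
W * Ttrans / (Ttrans + RTT) = 16 / 12 = 1.333333
U = min(1, 1.333333) = 1.000000
U% = 100.00%

100.00


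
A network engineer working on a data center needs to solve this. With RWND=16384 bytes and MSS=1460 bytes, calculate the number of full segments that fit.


Given: RWND = 16384 bytes, MSS = 1460 bytes
Full segments = floor(RWND / MSS)
Full segments = floor(16384 / 1460)
Full segments = floor(11.2219) = 11

11


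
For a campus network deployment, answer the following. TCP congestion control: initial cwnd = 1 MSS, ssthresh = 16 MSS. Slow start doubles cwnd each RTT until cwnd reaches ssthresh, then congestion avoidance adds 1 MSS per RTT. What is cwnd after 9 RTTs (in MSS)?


RTT 0: cwnd = 1 MSS (initial)
RTT 1: cwnd = 2 MSS (slow start, doubled)
RTT 2: cwnd = 4 MSS (slow start, doubled)
RTT 3: cwnd = 8 MSS (slow start, doubled)
RTT 4: cwnd = 16 MSS (slow start, doubled)
RTT 5: cwnd = 17 MSS (congestion avoidance, +1)
RTT 6: cwnd = 18 MSS (congestion avoidance, +1)
RTT 7: cwnd = 19 MSS (congestion avoidance, +1)
RTT 8: cwnd = 20 MSS (congestion avoidance, +1)
RTT 9: cwnd = 21 MSS (congestion avoidance, +1)

21


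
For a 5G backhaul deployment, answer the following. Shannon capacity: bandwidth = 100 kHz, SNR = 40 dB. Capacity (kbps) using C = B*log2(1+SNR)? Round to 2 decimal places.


Given: B = 100 kHz, SNR = 40 dB
SNR linear = 10^(40/10) = 10000
1 + SNR = 10001
log2(10001) = 13.2878566418
C = 100 * 1000 * 13.2878566418 = 1328785.6642 bps
C = 1328.785664 kbps -> 1328.79 kbps (2 dp)

1328.79


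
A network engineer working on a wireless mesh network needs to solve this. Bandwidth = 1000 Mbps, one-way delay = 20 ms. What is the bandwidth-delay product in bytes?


Given: bandwidth = 1000 Mbps, delay = 20 ms
BDP in bits = 1000 * 10^6 * 20 / 1000
BDP in bits = 20000000
BDP in bytes = 20000000 / 8 = 2500000

2500000


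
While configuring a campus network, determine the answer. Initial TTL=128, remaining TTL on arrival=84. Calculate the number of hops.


Given: initial TTL = 128, received TTL = 84
Hops = initial TTL - received TTL
Hops = 128 - 84 = 44

44


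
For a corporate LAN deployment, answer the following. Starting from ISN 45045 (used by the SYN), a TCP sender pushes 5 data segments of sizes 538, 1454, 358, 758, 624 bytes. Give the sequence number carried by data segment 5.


The SYN occupies sequence number ISN = 45045, so the first data byte is ISN + 1 = 45046.
SEQ of data segment i = (ISN + 1) + sum of payload sizes of segments 1..i-1.
Segment 1: SEQ = 45046, payload = 538 bytes
Segment 2: SEQ = 45584, payload = 1454 bytes
Segment 3: SEQ = 47038, payload = 358 bytes
Segment 4: SEQ = 47396, payload = 758 bytes
Segment 5: SEQ = 48154, payload = 624 bytes
SEQ of segment 5 = 45046 + 538 + 1454 + 358 + 758 = 48154

48154


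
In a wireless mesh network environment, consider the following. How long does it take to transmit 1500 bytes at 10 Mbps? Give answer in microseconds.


Given: packet = 1500 bytes, bandwidth = 10 Mbps
Packet in bits = 1500 * 8 = 12000 bits
Bandwidth = 10 * 10^6 = 10000000 bps
Time = 12000 / 10000000 seconds
Time in us = 12000 * 10^6 / 10000000 = 1200

1200


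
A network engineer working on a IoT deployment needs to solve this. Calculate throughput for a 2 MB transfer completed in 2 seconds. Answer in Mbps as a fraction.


Given: file = 2 MB, time = 2 s
File in Mb = 2 * 8 = 16 Mb
Throughput = 16 / 2 Mbps
Throughput = 8 Mbps

8


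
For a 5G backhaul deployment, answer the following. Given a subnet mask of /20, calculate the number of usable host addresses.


Given: subnet mask /20
Host bits = 32 - 20 = 12
Total addresses = 2^12 = 4096
Usable hosts = 4096 - 2 (network + broadcast) = 4094

4094


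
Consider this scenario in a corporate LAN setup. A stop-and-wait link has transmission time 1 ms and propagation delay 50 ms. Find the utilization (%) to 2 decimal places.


Given: Ttrans = 1 ms, Tprop = 50 ms
RTT = 2 * Tprop = 2 * 50 = 100 ms
U = Ttrans / (Ttrans + RTT)
U = 1 / (1 + 100)
U = 1 / 101 = 0.009901
U% = 0.99%

0.99


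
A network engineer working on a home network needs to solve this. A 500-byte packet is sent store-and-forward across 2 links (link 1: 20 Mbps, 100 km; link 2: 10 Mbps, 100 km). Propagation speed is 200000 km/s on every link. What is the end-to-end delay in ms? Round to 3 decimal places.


Packet = 500 bytes = 4000 bits. Store-and-forward: sum (t_trans + t_prop) per link.
Link 1: t_trans = 4000/(20*10^6) s = 0.2000 ms; t_prop = 100/200000 s = 0.5000 ms; subtotal = 0.7000 ms
Link 2: t_trans = 4000/(10*10^6) s = 0.4000 ms; t_prop = 100/200000 s = 0.5000 ms; subtotal = 0.9000 ms
End-to-end = 0.7000 + 0.9000 = 1.6000 ms -> 1.600 ms (3 dp)

1.600


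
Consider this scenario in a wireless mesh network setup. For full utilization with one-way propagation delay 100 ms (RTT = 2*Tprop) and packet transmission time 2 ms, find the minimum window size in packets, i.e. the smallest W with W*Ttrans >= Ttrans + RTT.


Given: Ttrans = 2 ms, RTT = 200 ms (= 2 * Tprop, Tprop = 100 ms)
Time until first ACK returns = Ttrans + RTT = 2 + 200 = 202 ms
Need W * Ttrans >= Ttrans + RTT  ->  W >= (Ttrans + RTT) / Ttrans
(Ttrans + RTT) / Ttrans = 202 / 2 = 101
W_min = ceil(101) = 101

101


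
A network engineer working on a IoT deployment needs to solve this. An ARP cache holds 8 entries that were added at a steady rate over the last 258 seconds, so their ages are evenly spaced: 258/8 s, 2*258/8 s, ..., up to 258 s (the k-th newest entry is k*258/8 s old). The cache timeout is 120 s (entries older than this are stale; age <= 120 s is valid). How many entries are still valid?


Ages are k * 258/8 s for k = 1..8 (spacing = 32.2500 s).
Entry k is valid iff k * 258/8 <= 120 iff k <= 8 * 120 / 258 = 3.7209
n_valid = floor(3.7209) = 3
(n_stale = 8 - 3 = 5)

3


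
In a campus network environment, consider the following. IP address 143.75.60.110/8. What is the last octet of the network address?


Given: IP = 143.75.60.110, prefix = /8
Subnet mask = 255.0.0.0
Last octet of IP: 110
Last octet of mask: 0
Network last octet = 110 AND 0 = 0

0


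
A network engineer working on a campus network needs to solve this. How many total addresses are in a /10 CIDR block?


Given: CIDR prefix /10
Host bits = 32 - 10 = 22
Total addresses = 2^22 = 4194304

4194304


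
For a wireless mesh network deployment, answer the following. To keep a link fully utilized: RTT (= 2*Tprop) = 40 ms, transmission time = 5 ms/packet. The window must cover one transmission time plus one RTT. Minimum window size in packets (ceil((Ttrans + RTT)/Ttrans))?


Given: Ttrans = 5 ms, RTT = 40 ms (= 2 * Tprop, Tprop = 20 ms)
Time until first ACK returns = Ttrans + RTT = 5 + 40 = 45 ms
Need W * Ttrans >= Ttrans + RTT  ->  W >= (Ttrans + RTT) / Ttrans
(Ttrans + RTT) / Ttrans = 45 / 5 = 9
W_min = ceil(9) = 9

9


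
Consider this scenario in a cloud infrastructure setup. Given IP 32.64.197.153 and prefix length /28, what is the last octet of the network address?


Given: IP = 32.64.197.153, prefix = /28
Subnet mask = 255.255.255.240
Last octet of IP: 153
Last octet of mask: 240
Network last octet = 153 AND 240 = 144

144


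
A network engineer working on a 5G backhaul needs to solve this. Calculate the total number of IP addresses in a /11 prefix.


Given: CIDR prefix /11
Host bits = 32 - 11 = 21
Total addresses = 2^21 = 2097152

2097152


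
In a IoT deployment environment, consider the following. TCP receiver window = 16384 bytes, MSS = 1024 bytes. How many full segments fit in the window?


Given: RWND = 16384 bytes, MSS = 1024 bytes
Full segments = floor(RWND / MSS)
Full segments = floor(16384 / 1024)
Full segments = floor(16.0) = 16

16


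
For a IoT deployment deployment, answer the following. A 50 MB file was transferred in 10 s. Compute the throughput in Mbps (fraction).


Given: file = 50 MB, time = 10 s
File in Mb = 50 * 8 = 400 Mb
Throughput = 400 / 10 Mbps
Throughput = 40 Mbps

40


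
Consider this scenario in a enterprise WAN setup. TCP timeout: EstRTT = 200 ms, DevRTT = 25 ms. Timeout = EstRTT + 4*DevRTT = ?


Given: EstRTT = 200 ms, DevRTT = 25 ms
Timeout = EstRTT + 4 * DevRTT
4 * DevRTT = 4 * 25 = 100
Timeout = 200 + 100 = 300 ms

300


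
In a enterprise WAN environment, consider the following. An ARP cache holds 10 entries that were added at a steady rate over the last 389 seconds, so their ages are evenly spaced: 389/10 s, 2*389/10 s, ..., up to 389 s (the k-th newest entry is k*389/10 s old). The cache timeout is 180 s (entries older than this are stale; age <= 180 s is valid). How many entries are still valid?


Ages are k * 389/10 s for k = 1..10 (spacing = 38.9000 s).
Entry k is valid iff k * 389/10 <= 180 iff k <= 10 * 180 / 389 = 4.6272
n_valid = floor(4.6272) = 4
(n_stale = 10 - 4 = 6)

4


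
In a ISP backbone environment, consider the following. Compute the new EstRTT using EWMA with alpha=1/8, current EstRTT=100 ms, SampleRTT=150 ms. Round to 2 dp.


Given: EstRTT = 100 ms, SampleRTT = 150 ms, alpha = 1/8
New EstRTT = (1 - alpha) * EstRTT + alpha * SampleRTT
(7/8) * 100 = 87.5
(1/8) * 150 = 18.75
New EstRTT = 87.5 + 18.75 = 106.25 ms -> 106.25 ms (2 dp)

106.25


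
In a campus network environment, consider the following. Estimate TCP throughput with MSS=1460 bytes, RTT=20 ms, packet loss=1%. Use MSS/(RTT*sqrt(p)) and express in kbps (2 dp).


Given: MSS = 1460 bytes, RTT = 20 ms, loss = 1%
RTT in seconds = 20 / 1000 = 0.02
Loss rate = 1% = 0.01
sqrt(loss) = sqrt(0.01) = 0.1
Throughput (bytes/s) = 1460 / (0.02 * 0.1) = 730000.0000
Throughput (kbps) = 730000.0000 * 8 / 1000 = 5840.000000 -> 5840.00 kbps (2 dp)

5840.00


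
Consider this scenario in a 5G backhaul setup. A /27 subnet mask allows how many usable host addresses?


Given: subnet mask /27
Host bits = 32 - 27 = 5
Total addresses = 2^5 = 32
Usable hosts = 32 - 2 (network + broadcast) = 30

30


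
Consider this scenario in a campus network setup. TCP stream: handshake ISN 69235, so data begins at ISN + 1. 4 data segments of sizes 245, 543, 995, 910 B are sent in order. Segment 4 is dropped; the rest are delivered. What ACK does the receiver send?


SYN uses sequence number 69235; first data byte = ISN + 1 = 69236.
Segment 1: SEQ = 69236, len = 245 B, covers [69236, 69480]
Segment 2: SEQ = 69481, len = 543 B, covers [69481, 70023]
Segment 3: SEQ = 70024, len = 995 B, covers [70024, 71018]
Segment 4: SEQ = 71019, len = 910 B, covers [71019, 71928] [LOST]
In-order data received: bytes [69236, 71018] (segments 1..3).
Segment 4 missing -> gap begins at byte 71019.
Cumulative ACK = next expected in-order byte = 69236 + 245 + 543 + 995 = 71019

71019


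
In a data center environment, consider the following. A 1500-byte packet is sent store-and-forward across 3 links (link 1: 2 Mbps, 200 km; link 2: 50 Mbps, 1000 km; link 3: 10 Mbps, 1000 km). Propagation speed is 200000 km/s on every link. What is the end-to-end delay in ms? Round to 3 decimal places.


Packet = 1500 bytes = 12000 bits. Store-and-forward: sum (t_trans + t_prop) per link.
Link 1: t_trans = 12000/(2*10^6) s = 6.0000 ms; t_prop = 200/200000 s = 1.0000 ms; subtotal = 7.0000 ms
Link 2: t_trans = 12000/(50*10^6) s = 0.2400 ms; t_prop = 1000/200000 s = 5.0000 ms; subtotal = 5.2400 ms
Link 3: t_trans = 12000/(10*10^6) s = 1.2000 ms; t_prop = 1000/200000 s = 5.0000 ms; subtotal = 6.2000 ms
End-to-end = 7.0000 + 5.2400 + 6.2000 = 18.4400 ms -> 18.440 ms (3 dp)

18.440


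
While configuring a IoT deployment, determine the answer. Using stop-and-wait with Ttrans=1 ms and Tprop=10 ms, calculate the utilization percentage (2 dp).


Given: Ttrans = 1 ms, Tprop = 10 ms
RTT = 2 * Tprop = 2 * 10 = 20 ms
U = Ttrans / (Ttrans + RTT)
U = 1 / (1 + 20)
U = 1 / 21 = 0.047619
U% = 4.76%

4.76


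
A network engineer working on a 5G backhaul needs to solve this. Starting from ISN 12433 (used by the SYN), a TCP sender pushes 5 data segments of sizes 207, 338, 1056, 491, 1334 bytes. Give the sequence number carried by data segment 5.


The SYN occupies sequence number ISN = 12433, so the first data byte is ISN + 1 = 12434.
SEQ of data segment i = (ISN + 1) + sum of payload sizes of segments 1..i-1.
Segment 1: SEQ = 12434, payload = 207 bytes
Segment 2: SEQ = 12641, payload = 338 bytes
Segment 3: SEQ = 12979, payload = 1056 bytes
Segment 4: SEQ = 14035, payload = 491 bytes
Segment 5: SEQ = 14526, payload = 1334 bytes
SEQ of segment 5 = 12434 + 207 + 338 + 1056 + 491 = 14526

14526


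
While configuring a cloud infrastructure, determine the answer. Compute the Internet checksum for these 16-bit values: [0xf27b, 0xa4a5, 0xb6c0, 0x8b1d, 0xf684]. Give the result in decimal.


Given words: [0xf27b, 0xa4a5, 0xb6c0, 0x8b1d, 0xf684]
Step 1: Sum all words
Raw sum = 62075 + 42149 + 46784 + 35613 + 63108 = 249729
Step 2: Fold carry: (53121 + 3) = 53124
One's complement = ~53124 & 0xFFFF = 12411

12411


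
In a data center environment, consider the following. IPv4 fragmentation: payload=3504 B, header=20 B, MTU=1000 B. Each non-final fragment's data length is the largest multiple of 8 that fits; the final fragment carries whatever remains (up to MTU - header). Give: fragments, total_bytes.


Max data per non-final fragment = floor((MTU - header)/8)*8 = floor((1000 - 20)/8)*8 = floor(980/8)*8 = 976 B
Final fragment needs no 8-byte alignment: it can carry up to MTU - header = 980 B
Non-final fragments needed = ceil((payload - 980) / 976) = ceil(2524/976) = ceil(2.5861) = 3
Number of fragments = 3 + 1 = 4
Fragment sizes (data): 3 * 976 B + 576 B (last, 576 <= 980 OK)
Total bytes sent = payload + n_frags * header = 3504 + 4*20 = 3504 + 80 = 3584 B

4, 3584


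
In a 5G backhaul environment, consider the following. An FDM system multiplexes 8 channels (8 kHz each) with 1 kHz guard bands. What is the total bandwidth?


Given: 8 channels, 8 kHz each, guard = 1 kHz
Channel bandwidth = 8 * 8 = 64 kHz
Guard bands = 7 gaps * 1 kHz = 7 kHz
Total = 64 + 7 = 71 kHz

71


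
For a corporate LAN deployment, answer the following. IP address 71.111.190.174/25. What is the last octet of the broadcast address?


Given: IP = 71.111.190.174, prefix = /25
Host bits = 32 - 25 = 7
Network last octet = 174 AND mask = 128
Host part size = 2^7 - 1 = 127
Broadcast last octet = 128 OR 127 = 255

255


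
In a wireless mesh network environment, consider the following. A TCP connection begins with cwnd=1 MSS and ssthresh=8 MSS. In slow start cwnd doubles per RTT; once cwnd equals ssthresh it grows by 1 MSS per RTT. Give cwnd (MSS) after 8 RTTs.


RTT 0: cwnd = 1 MSS (initial)
RTT 1: cwnd = 2 MSS (slow start, doubled)
RTT 2: cwnd = 4 MSS (slow start, doubled)
RTT 3: cwnd = 8 MSS (slow start, doubled)
RTT 4: cwnd = 9 MSS (congestion avoidance, +1)
RTT 5: cwnd = 10 MSS (congestion avoidance, +1)
RTT 6: cwnd = 11 MSS (congestion avoidance, +1)
RTT 7: cwnd = 12 MSS (congestion avoidance, +1)
RTT 8: cwnd = 13 MSS (congestion avoidance, +1)

13


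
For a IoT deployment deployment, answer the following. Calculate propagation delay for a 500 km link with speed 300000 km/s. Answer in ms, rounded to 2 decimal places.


Given: distance = 500 km, speed = 300000 km/s
Delay = distance / speed = 500 / 300000 seconds
Delay in ms = 500 * 1000 / 300000
Delay = 1.6667 ms
Rounded to 2 dp = 1.67 ms

1.67


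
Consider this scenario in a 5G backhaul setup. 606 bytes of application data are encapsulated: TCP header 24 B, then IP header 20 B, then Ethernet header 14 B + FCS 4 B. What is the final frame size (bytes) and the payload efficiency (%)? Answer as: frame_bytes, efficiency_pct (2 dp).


TCP segment = 606 + 24 = 630 B
IP packet = 630 + 20 = 650 B
Ethernet frame = 650 + 14 + 4 = 668 B
Efficiency = app / frame = 606 / 668 = 0.907186 = 90.7186% -> 90.72% (2 dp)

668, 90.72


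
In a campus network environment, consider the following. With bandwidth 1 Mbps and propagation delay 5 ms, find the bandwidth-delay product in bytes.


Given: bandwidth = 1 Mbps, delay = 5 ms
BDP in bits = 1 * 10^6 * 5 / 1000
BDP in bits = 5000
BDP in bytes = 5000 / 8 = 625

625


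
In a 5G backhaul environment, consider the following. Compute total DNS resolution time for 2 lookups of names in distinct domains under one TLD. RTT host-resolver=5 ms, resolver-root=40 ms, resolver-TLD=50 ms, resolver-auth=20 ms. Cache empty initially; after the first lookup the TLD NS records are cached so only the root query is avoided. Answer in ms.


Lookup 1 (cold cache): local + root + TLD + auth = 5 + 40 + 50 + 20 = 115 ms
Lookups 2..2 (TLD NS cached -> skip root; new domain -> still ask TLD and auth): local + TLD + auth = 5 + 50 + 20 = 75 ms each
Remaining 1 lookups: 1 * 75 = 75 ms
Total = 115 + 75 = 190 ms

190


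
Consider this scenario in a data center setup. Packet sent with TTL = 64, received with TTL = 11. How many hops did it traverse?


Given: initial TTL = 64, received TTL = 11
Hops = initial TTL - received TTL
Hops = 64 - 11 = 53

53


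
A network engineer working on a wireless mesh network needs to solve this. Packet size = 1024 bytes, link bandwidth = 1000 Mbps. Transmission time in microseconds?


Given: packet = 1024 bytes, bandwidth = 1000 Mbps
Packet in bits = 1024 * 8 = 8192 bits
Bandwidth = 1000 * 10^6 = 1000000000 bps
Time = 8192 / 1000000000 seconds
Time in us = 8192 * 10^6 / 1000000000 = 8.192

8.192


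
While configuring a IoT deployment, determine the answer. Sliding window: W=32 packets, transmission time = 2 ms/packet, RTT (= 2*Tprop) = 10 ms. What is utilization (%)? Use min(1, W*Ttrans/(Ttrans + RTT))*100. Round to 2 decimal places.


Given: W = 32, Ttrans = 2 ms, RTT = 10 ms (= 2 * Tprop, Tprop = 5 ms)
Cycle time = Ttrans + RTT = 2 + 10 = 12 ms (first packet sent until its ACK returns)
W * Ttrans = 32 * 2 = 64 ms of sending per cycle
W * Ttrans / (Ttrans + RTT) = 64 / 12 = 5.333333
U = min(1, 5.333333) = 1.000000
U% = 100.00%

100.00


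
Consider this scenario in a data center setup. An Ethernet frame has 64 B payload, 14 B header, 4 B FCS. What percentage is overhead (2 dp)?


Given: payload = 64 B, header = 14 B, trailer = 4 B
Overhead bytes = header + trailer = 14 + 4 = 18
Total frame = payload + overhead = 64 + 18 = 82
Overhead % = 18 / 82 * 100 = 21.9512% -> 21.95% (2 dp)

21.95


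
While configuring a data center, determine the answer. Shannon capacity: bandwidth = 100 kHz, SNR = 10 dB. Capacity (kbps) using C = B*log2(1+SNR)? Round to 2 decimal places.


Given: B = 100 kHz, SNR = 10 dB
SNR linear = 10^(10/10) = 10
1 + SNR = 11
log2(11) = 3.4594316186
C = 100 * 1000 * 3.4594316186 = 345943.1619 bps
C = 345.943162 kbps -> 345.94 kbps (2 dp)

345.94


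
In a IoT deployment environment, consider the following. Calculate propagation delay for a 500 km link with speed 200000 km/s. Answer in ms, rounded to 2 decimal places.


Given: distance = 500 km, speed = 200000 km/s
Delay = distance / speed = 500 / 200000 seconds
Delay in ms = 500 * 1000 / 200000
Delay = 2.5000 ms
Rounded to 2 dp = 2.50 ms

2.50


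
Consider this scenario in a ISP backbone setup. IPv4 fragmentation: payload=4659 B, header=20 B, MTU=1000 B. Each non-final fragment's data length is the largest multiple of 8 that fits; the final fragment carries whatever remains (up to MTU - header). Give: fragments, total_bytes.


Max data per non-final fragment = floor((MTU - header)/8)*8 = floor((1000 - 20)/8)*8 = floor(980/8)*8 = 976 B
Final fragment needs no 8-byte alignment: it can carry up to MTU - header = 980 B
Non-final fragments needed = ceil((payload - 980) / 976) = ceil(3679/976) = ceil(3.7695) = 4
Number of fragments = 4 + 1 = 5
Fragment sizes (data): 4 * 976 B + 755 B (last, 755 <= 980 OK)
Total bytes sent = payload + n_frags * header = 4659 + 5*20 = 4659 + 100 = 4759 B

5, 4759


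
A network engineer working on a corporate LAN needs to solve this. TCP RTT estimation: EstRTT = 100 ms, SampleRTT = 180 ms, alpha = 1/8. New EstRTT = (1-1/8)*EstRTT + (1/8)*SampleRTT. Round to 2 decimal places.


Given: EstRTT = 100 ms, SampleRTT = 180 ms, alpha = 1/8
New EstRTT = (1 - alpha) * EstRTT + alpha * SampleRTT
(7/8) * 100 = 87.5
(1/8) * 180 = 22.5
New EstRTT = 87.5 + 22.5 = 110 ms -> 110.00 ms (2 dp)

110.00
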